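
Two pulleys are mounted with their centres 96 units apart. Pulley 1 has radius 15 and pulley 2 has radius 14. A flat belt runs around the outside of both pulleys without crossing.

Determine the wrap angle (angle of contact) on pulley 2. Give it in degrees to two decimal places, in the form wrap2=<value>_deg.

open belt: β = asin((r2−r1)/C) = asin(-1/96) = -0.5968°
wrap1 = π − 2β = 181.1937°
wrap2 = π + 2β = 178.8063°

wrap2=178.81_deg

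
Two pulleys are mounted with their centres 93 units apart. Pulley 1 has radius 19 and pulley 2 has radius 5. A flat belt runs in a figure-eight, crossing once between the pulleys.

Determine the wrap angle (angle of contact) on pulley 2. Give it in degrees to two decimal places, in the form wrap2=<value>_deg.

crossed belt: β = asin((r1+r2)/C) = asin(24/93) = 14.9552°
wrap1 = wrap2 = π + 2β = 209.9105°

wrap2=209.91_deg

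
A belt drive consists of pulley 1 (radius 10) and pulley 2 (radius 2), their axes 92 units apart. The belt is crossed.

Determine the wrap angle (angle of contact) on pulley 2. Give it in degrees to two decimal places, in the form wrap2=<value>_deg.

wrap2=194.99_deg

crossed belt: β = asin((r1+r2)/C) = asin(12/92) = 7.4947°
wrap1 = wrap2 = π + 2β = 194.9894°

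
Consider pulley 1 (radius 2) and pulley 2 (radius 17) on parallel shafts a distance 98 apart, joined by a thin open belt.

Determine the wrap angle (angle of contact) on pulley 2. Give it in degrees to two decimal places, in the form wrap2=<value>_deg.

wrap2=197.61_deg

open belt: β = asin((r2−r1)/C) = asin(15/98) = 8.8044°
wrap1 = π − 2β = 162.3913°
wrap2 = π + 2β = 197.6087°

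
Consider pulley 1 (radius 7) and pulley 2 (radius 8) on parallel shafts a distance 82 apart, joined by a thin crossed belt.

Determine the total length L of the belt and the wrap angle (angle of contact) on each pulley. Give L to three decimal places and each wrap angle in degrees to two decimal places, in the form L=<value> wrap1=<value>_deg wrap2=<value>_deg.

L=213.876 wrap1=201.08_deg wrap2=201.08_deg

crossed belt: β = asin((r1+r2)/C) = asin(15/82) = 10.5403°
wrap1 = wrap2 = π + 2β = 201.0806°
tangent length = C·cosβ = 80.6164
L = (r1+r2)·wrap + 2·C·cosβ = 15·3.5095 + 2·80.6164 = 213.8755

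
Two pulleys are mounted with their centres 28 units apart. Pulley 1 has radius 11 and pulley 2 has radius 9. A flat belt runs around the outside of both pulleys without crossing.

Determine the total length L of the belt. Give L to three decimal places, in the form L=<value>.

open belt: β = asin((r2−r1)/C) = asin(-2/28) = -4.0960°
wrap1 = π − 2β = 188.1921°
wrap2 = π + 2β = 171.8079°
tangent length = C·cosβ = 27.9285
L = r1·wrap1 + r2·wrap2 + 2·C·cosβ = 11·3.2846 + 9·2.9986 + 2·27.9285 = 118.9748

L=118.975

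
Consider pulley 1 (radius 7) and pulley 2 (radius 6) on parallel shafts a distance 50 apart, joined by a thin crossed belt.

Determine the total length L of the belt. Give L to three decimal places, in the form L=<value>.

L=144.240

crossed belt: β = asin((r1+r2)/C) = asin(13/50) = 15.0701°
wrap1 = wrap2 = π + 2β = 210.1401°
tangent length = C·cosβ = 48.2804
L = (r1+r2)·wrap + 2·C·cosβ = 13·3.6676 + 2·48.2804 = 144.2401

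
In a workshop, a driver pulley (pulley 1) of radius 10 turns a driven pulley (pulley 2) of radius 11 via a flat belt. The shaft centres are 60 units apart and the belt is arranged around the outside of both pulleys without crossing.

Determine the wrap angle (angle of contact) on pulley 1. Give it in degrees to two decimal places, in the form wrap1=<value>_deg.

open belt: β = asin((r2−r1)/C) = asin(1/60) = 0.9550°
wrap1 = π − 2β = 178.0901°
wrap2 = π + 2β = 181.9099°

wrap1=178.09_deg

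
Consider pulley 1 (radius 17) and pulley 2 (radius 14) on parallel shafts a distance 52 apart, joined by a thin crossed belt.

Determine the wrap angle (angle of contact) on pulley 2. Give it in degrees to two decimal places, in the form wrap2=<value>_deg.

crossed belt: β = asin((r1+r2)/C) = asin(31/52) = 36.5949°
wrap1 = wrap2 = π + 2β = 253.1899°

wrap2=253.19_deg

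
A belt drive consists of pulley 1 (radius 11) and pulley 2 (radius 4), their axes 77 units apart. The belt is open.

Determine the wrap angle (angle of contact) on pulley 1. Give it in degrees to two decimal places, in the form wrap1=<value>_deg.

wrap1=190.43_deg

open belt: β = asin((r2−r1)/C) = asin(-7/77) = -5.2159°
wrap1 = π − 2β = 190.4318°
wrap2 = π + 2β = 169.5682°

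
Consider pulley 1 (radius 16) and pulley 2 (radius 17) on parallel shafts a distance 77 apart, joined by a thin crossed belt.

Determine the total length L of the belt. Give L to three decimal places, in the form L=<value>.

crossed belt: β = asin((r1+r2)/C) = asin(33/77) = 25.3769°
wrap1 = wrap2 = π + 2β = 230.7539°
tangent length = C·cosβ = 69.5701
L = (r1+r2)·wrap + 2·C·cosβ = 33·4.0274 + 2·69.5701 = 272.0449

L=272.045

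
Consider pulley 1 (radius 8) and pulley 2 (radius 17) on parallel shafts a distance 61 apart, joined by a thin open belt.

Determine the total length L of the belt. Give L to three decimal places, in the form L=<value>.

open belt: β = asin((r2−r1)/C) = asin(9/61) = 8.4844°
wrap1 = π − 2β = 163.0311°
wrap2 = π + 2β = 196.9689°
tangent length = C·cosβ = 60.3324
L = r1·wrap1 + r2·wrap2 + 2·C·cosβ = 8·2.8454 + 17·3.4378 + 2·60.3324 = 201.8701

L=201.870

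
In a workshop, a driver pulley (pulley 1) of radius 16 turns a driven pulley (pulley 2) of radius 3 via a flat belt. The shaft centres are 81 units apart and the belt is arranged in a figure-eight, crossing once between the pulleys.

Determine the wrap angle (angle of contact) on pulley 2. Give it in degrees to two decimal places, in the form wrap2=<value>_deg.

wrap2=207.13_deg

crossed belt: β = asin((r1+r2)/C) = asin(19/81) = 13.5662°
wrap1 = wrap2 = π + 2β = 207.1323°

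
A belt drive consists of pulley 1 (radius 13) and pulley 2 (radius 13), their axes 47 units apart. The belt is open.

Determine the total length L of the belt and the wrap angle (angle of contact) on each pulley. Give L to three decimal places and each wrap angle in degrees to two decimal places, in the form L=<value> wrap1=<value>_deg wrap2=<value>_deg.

L=175.681 wrap1=180.00_deg wrap2=180.00_deg

open belt: β = asin((r2−r1)/C) = asin(0/47) = 0.0000°
wrap1 = π − 2β = 180.0000°
wrap2 = π + 2β = 180.0000°
tangent length = C·cosβ = 47.0000
L = r1·wrap1 + r2·wrap2 + 2·C·cosβ = 13·3.1416 + 13·3.1416 + 2·47.0000 = 175.6814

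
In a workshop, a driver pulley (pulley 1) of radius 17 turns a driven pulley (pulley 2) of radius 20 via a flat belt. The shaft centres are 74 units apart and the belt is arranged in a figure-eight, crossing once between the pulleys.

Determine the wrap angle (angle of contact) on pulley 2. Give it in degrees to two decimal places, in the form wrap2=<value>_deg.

crossed belt: β = asin((r1+r2)/C) = asin(37/74) = 30.0000°
wrap1 = wrap2 = π + 2β = 240.0000°

wrap2=240.00_deg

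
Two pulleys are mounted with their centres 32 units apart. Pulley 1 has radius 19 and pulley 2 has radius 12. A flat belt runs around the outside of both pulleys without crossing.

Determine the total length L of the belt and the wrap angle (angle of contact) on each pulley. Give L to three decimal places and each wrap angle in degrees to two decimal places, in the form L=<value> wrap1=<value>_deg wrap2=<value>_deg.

open belt: β = asin((r2−r1)/C) = asin(-7/32) = -12.6356°
wrap1 = π − 2β = 205.2713°
wrap2 = π + 2β = 154.7287°
tangent length = C·cosβ = 31.2250
L = r1·wrap1 + r2·wrap2 + 2·C·cosβ = 19·3.5827 + 12·2.7005 + 2·31.2250 = 162.9268

L=162.927 wrap1=205.27_deg wrap2=154.73_deg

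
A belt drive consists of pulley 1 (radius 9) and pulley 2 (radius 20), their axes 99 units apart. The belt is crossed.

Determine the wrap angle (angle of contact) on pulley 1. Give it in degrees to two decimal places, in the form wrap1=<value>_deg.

crossed belt: β = asin((r1+r2)/C) = asin(29/99) = 17.0334°
wrap1 = wrap2 = π + 2β = 214.0668°

wrap1=214.07_deg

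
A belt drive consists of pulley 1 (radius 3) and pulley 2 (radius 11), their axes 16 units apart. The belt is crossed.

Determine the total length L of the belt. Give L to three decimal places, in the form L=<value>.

L=89.306

crossed belt: β = asin((r1+r2)/C) = asin(14/16) = 61.0450°
wrap1 = wrap2 = π + 2β = 302.0900°
tangent length = C·cosβ = 7.7460
L = (r1+r2)·wrap + 2·C·cosβ = 14·5.2725 + 2·7.7460 = 89.3064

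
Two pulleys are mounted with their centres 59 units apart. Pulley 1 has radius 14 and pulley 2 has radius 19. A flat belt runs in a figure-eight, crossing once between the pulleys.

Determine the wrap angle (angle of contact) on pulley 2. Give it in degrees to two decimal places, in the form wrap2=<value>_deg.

wrap2=248.02_deg

crossed belt: β = asin((r1+r2)/C) = asin(33/59) = 34.0089°
wrap1 = wrap2 = π + 2β = 248.0178°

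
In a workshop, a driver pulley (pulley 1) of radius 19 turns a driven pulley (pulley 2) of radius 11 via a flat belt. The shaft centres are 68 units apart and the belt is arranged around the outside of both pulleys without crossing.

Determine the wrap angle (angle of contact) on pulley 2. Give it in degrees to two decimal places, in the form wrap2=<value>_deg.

open belt: β = asin((r2−r1)/C) = asin(-8/68) = -6.7563°
wrap1 = π − 2β = 193.5127°
wrap2 = π + 2β = 166.4873°

wrap2=166.49_deg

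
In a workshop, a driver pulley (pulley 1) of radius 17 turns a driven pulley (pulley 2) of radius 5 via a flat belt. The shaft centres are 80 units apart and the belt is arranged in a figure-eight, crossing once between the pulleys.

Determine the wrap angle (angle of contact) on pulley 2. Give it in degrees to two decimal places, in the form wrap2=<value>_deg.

crossed belt: β = asin((r1+r2)/C) = asin(22/80) = 15.9620°
wrap1 = wrap2 = π + 2β = 211.9240°

wrap2=211.92_deg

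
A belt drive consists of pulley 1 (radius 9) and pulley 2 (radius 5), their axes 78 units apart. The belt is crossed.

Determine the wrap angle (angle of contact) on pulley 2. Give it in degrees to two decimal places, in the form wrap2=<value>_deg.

wrap2=200.68_deg

crossed belt: β = asin((r1+r2)/C) = asin(14/78) = 10.3399°
wrap1 = wrap2 = π + 2β = 200.6798°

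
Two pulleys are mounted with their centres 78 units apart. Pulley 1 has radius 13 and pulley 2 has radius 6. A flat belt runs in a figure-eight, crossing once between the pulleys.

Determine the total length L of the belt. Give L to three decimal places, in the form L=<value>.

crossed belt: β = asin((r1+r2)/C) = asin(19/78) = 14.0985°
wrap1 = wrap2 = π + 2β = 208.1970°
tangent length = C·cosβ = 75.6505
L = (r1+r2)·wrap + 2·C·cosβ = 19·3.6337 + 2·75.6505 = 220.3418

L=220.342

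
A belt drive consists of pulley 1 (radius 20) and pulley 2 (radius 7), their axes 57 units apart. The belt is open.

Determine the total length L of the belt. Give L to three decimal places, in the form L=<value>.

L=201.801

open belt: β = asin((r2−r1)/C) = asin(-13/57) = -13.1835°
wrap1 = π − 2β = 206.3670°
wrap2 = π + 2β = 153.6330°
tangent length = C·cosβ = 55.4977
L = r1·wrap1 + r2·wrap2 + 2·C·cosβ = 20·3.6018 + 7·2.6814 + 2·55.4977 = 201.8010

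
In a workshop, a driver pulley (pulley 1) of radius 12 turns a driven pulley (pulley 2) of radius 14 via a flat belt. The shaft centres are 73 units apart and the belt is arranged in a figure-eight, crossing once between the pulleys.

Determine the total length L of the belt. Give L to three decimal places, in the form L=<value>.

L=237.044

crossed belt: β = asin((r1+r2)/C) = asin(26/73) = 20.8648°
wrap1 = wrap2 = π + 2β = 221.7296°
tangent length = C·cosβ = 68.2129
L = (r1+r2)·wrap + 2·C·cosβ = 26·3.8699 + 2·68.2129 = 237.0435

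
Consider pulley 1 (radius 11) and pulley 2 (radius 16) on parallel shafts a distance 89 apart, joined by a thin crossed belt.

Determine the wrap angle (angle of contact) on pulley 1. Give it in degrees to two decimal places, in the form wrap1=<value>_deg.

wrap1=215.32_deg

crossed belt: β = asin((r1+r2)/C) = asin(27/89) = 17.6602°
wrap1 = wrap2 = π + 2β = 215.3203°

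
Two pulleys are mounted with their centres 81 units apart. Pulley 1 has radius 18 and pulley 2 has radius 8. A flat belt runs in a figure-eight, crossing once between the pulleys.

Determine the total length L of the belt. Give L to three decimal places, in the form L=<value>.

L=252.101

crossed belt: β = asin((r1+r2)/C) = asin(26/81) = 18.7227°
wrap1 = wrap2 = π + 2β = 217.4453°
tangent length = C·cosβ = 76.7138
L = (r1+r2)·wrap + 2·C·cosβ = 26·3.7951 + 2·76.7138 = 252.1011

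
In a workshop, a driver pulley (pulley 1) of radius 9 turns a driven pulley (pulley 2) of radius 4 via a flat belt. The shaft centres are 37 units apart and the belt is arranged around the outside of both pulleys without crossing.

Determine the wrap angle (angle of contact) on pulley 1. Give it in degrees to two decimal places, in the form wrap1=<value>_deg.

open belt: β = asin((r2−r1)/C) = asin(-5/37) = -7.7664°
wrap1 = π − 2β = 195.5329°
wrap2 = π + 2β = 164.4671°

wrap1=195.53_deg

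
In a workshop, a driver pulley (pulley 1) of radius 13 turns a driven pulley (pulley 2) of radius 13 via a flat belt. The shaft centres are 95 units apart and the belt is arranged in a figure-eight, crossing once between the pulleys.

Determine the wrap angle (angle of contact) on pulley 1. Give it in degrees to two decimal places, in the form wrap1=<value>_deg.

wrap1=211.77_deg

crossed belt: β = asin((r1+r2)/C) = asin(26/95) = 15.8836°
wrap1 = wrap2 = π + 2β = 211.7672°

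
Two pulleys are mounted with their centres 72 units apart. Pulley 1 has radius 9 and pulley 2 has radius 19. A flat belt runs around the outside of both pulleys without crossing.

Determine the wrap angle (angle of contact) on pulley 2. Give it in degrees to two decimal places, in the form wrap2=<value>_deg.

open belt: β = asin((r2−r1)/C) = asin(10/72) = 7.9836°
wrap1 = π − 2β = 164.0329°
wrap2 = π + 2β = 195.9671°

wrap2=195.97_deg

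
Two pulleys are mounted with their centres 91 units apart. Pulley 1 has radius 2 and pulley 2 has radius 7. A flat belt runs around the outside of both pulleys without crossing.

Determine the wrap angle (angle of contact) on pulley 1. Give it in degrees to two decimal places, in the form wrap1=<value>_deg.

wrap1=173.70_deg

open belt: β = asin((r2−r1)/C) = asin(5/91) = 3.1497°
wrap1 = π − 2β = 173.7006°
wrap2 = π + 2β = 186.2994°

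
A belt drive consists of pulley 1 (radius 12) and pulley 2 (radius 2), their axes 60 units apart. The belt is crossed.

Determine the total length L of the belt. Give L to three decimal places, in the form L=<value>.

L=167.264

crossed belt: β = asin((r1+r2)/C) = asin(14/60) = 13.4934°
wrap1 = wrap2 = π + 2β = 206.9868°
tangent length = C·cosβ = 58.3438
L = (r1+r2)·wrap + 2·C·cosβ = 14·3.6126 + 2·58.3438 = 167.2640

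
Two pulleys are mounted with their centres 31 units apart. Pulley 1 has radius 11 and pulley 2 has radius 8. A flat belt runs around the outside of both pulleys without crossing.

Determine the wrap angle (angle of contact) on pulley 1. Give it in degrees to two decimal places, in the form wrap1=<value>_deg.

wrap1=191.11_deg

open belt: β = asin((r2−r1)/C) = asin(-3/31) = -5.5534°
wrap1 = π − 2β = 191.1069°
wrap2 = π + 2β = 168.8931°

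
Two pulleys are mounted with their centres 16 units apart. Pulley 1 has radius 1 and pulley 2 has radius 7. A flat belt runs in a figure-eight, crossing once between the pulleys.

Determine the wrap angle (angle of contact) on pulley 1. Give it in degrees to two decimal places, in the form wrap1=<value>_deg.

crossed belt: β = asin((r1+r2)/C) = asin(8/16) = 30.0000°
wrap1 = wrap2 = π + 2β = 240.0000°

wrap1=240.00_deg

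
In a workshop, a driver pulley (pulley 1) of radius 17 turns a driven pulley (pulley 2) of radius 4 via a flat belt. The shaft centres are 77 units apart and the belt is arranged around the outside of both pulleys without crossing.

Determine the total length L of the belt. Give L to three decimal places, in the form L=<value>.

L=222.174

open belt: β = asin((r2−r1)/C) = asin(-13/77) = -9.7199°
wrap1 = π − 2β = 199.4397°
wrap2 = π + 2β = 160.5603°
tangent length = C·cosβ = 75.8947
L = r1·wrap1 + r2·wrap2 + 2·C·cosβ = 17·3.4809 + 4·2.8023 + 2·75.8947 = 222.1735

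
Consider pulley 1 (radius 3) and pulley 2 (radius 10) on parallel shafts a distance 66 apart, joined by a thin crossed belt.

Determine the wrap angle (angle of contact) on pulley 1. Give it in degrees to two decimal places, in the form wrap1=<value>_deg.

crossed belt: β = asin((r1+r2)/C) = asin(13/66) = 11.3598°
wrap1 = wrap2 = π + 2β = 202.7196°

wrap1=202.72_deg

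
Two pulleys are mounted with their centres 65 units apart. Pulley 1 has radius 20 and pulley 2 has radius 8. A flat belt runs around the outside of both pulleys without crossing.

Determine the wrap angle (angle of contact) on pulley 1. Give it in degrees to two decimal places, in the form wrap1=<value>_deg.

open belt: β = asin((r2−r1)/C) = asin(-12/65) = -10.6387°
wrap1 = π − 2β = 201.2774°
wrap2 = π + 2β = 158.7226°

wrap1=201.28_deg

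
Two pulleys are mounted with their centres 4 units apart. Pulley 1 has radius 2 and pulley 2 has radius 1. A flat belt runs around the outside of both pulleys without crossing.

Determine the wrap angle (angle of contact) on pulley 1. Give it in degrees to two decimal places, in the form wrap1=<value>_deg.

wrap1=208.96_deg

open belt: β = asin((r2−r1)/C) = asin(-1/4) = -14.4775°
wrap1 = π − 2β = 208.9550°
wrap2 = π + 2β = 151.0450°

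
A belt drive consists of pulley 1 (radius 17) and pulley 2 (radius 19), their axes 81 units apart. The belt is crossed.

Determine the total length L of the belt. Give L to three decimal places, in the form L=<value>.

crossed belt: β = asin((r1+r2)/C) = asin(36/81) = 26.3878°
wrap1 = wrap2 = π + 2β = 232.7756°
tangent length = C·cosβ = 72.5603
L = (r1+r2)·wrap + 2·C·cosβ = 36·4.0627 + 2·72.5603 = 291.3779

L=291.378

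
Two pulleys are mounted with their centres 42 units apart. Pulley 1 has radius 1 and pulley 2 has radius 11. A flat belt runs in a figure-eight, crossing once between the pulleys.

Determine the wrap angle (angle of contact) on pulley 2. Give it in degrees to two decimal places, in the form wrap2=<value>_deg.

crossed belt: β = asin((r1+r2)/C) = asin(12/42) = 16.6015°
wrap1 = wrap2 = π + 2β = 213.2031°

wrap2=213.20_deg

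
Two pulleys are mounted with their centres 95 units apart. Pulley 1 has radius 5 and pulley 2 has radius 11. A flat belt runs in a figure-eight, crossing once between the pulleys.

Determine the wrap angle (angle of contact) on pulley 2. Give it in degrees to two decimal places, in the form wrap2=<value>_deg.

wrap2=199.39_deg

crossed belt: β = asin((r1+r2)/C) = asin(16/95) = 9.6960°
wrap1 = wrap2 = π + 2β = 199.3921°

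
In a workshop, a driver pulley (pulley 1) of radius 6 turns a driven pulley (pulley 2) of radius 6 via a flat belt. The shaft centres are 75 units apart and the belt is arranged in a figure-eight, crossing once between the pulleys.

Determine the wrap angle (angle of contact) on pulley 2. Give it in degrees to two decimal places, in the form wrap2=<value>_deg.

wrap2=198.41_deg

crossed belt: β = asin((r1+r2)/C) = asin(12/75) = 9.2069°
wrap1 = wrap2 = π + 2β = 198.4138°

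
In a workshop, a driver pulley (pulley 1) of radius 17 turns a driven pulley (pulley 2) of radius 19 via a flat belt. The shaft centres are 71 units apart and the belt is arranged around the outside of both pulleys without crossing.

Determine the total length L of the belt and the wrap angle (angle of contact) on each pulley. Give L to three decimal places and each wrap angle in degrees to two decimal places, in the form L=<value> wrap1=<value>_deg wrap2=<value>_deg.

open belt: β = asin((r2−r1)/C) = asin(2/71) = 1.6142°
wrap1 = π − 2β = 176.7716°
wrap2 = π + 2β = 183.2284°
tangent length = C·cosβ = 70.9718
L = r1·wrap1 + r2·wrap2 + 2·C·cosβ = 17·3.0852 + 19·3.1979 + 2·70.9718 = 255.1537

L=255.154 wrap1=176.77_deg wrap2=183.23_deg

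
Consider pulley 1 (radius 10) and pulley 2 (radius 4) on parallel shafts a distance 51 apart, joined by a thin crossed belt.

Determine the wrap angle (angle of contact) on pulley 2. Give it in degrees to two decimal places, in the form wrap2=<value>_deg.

wrap2=211.87_deg

crossed belt: β = asin((r1+r2)/C) = asin(14/51) = 15.9328°
wrap1 = wrap2 = π + 2β = 211.8656°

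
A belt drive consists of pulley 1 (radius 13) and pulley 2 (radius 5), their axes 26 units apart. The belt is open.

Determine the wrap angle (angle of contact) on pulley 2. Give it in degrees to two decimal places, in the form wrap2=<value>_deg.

open belt: β = asin((r2−r1)/C) = asin(-8/26) = -17.9202°
wrap1 = π − 2β = 215.8404°
wrap2 = π + 2β = 144.1596°

wrap2=144.16_deg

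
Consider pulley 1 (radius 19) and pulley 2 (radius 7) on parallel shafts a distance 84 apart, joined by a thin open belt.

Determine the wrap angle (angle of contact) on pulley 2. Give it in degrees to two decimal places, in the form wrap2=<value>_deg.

open belt: β = asin((r2−r1)/C) = asin(-12/84) = -8.2132°
wrap1 = π − 2β = 196.4264°
wrap2 = π + 2β = 163.5736°

wrap2=163.57_deg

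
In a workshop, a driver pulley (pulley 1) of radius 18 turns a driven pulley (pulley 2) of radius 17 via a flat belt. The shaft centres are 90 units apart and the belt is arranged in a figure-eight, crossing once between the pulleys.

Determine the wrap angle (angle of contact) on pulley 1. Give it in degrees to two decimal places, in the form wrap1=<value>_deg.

crossed belt: β = asin((r1+r2)/C) = asin(35/90) = 22.8854°
wrap1 = wrap2 = π + 2β = 225.7708°

wrap1=225.77_deg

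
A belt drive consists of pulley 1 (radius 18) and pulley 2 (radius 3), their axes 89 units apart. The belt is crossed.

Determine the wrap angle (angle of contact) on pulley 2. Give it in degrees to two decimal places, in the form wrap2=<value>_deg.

wrap2=207.30_deg

crossed belt: β = asin((r1+r2)/C) = asin(21/89) = 13.6479°
wrap1 = wrap2 = π + 2β = 207.2959°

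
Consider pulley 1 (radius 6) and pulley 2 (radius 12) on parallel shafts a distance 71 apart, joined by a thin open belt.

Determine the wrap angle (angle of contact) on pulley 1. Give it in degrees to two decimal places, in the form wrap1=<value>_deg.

open belt: β = asin((r2−r1)/C) = asin(6/71) = 4.8477°
wrap1 = π − 2β = 170.3046°
wrap2 = π + 2β = 189.6954°

wrap1=170.30_deg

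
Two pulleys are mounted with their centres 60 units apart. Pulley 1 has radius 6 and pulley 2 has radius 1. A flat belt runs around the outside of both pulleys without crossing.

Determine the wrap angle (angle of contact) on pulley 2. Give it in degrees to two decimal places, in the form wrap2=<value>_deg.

wrap2=170.44_deg

open belt: β = asin((r2−r1)/C) = asin(-5/60) = -4.7802°
wrap1 = π − 2β = 189.5604°
wrap2 = π + 2β = 170.4396°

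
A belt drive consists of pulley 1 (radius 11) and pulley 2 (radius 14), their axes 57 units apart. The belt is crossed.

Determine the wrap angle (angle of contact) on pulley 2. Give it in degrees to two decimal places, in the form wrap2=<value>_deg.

wrap2=232.03_deg

crossed belt: β = asin((r1+r2)/C) = asin(25/57) = 26.0144°
wrap1 = wrap2 = π + 2β = 232.0287°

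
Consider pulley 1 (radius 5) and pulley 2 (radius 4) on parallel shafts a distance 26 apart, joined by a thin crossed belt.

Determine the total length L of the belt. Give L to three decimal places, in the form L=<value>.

crossed belt: β = asin((r1+r2)/C) = asin(9/26) = 20.2522°
wrap1 = wrap2 = π + 2β = 220.5045°
tangent length = C·cosβ = 24.3926
L = (r1+r2)·wrap + 2·C·cosβ = 9·3.8485 + 2·24.3926 = 83.4220

L=83.422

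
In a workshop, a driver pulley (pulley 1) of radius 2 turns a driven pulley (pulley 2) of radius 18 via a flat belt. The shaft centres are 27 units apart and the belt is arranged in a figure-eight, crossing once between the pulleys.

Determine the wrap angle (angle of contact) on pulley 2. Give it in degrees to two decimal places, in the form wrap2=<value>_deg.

crossed belt: β = asin((r1+r2)/C) = asin(20/27) = 47.7946°
wrap1 = wrap2 = π + 2β = 275.5891°

wrap2=275.59_deg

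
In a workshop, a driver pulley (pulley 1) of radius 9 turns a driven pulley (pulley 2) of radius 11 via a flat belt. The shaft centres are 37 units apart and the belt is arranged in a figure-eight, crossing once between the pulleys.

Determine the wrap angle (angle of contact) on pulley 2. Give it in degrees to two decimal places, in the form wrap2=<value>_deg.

wrap2=245.44_deg

crossed belt: β = asin((r1+r2)/C) = asin(20/37) = 32.7204°
wrap1 = wrap2 = π + 2β = 245.4409°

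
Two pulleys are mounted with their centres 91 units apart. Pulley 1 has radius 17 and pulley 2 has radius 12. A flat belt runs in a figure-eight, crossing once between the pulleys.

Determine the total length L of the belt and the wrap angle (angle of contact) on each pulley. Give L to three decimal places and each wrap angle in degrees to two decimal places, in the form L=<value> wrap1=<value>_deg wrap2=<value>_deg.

L=282.429 wrap1=217.17_deg wrap2=217.17_deg

crossed belt: β = asin((r1+r2)/C) = asin(29/91) = 18.5832°
wrap1 = wrap2 = π + 2β = 217.1664°
tangent length = C·cosβ = 86.2554
L = (r1+r2)·wrap + 2·C·cosβ = 29·3.7903 + 2·86.2554 = 282.4287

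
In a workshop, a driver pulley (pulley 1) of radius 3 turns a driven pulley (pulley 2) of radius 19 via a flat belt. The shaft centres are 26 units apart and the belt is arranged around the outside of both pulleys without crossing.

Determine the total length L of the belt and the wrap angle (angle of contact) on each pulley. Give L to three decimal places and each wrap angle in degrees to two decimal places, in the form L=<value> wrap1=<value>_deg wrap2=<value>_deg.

open belt: β = asin((r2−r1)/C) = asin(16/26) = 37.9799°
wrap1 = π − 2β = 104.0403°
wrap2 = π + 2β = 255.9597°
tangent length = C·cosβ = 20.4939
L = r1·wrap1 + r2·wrap2 + 2·C·cosβ = 3·1.8158 + 19·4.4673 + 2·20.4939 = 131.3148

L=131.315 wrap1=104.04_deg wrap2=255.96_deg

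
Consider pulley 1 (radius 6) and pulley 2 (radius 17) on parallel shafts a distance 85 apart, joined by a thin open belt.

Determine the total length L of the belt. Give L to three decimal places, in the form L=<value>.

L=243.682

open belt: β = asin((r2−r1)/C) = asin(11/85) = 7.4356°
wrap1 = π − 2β = 165.1288°
wrap2 = π + 2β = 194.8712°
tangent length = C·cosβ = 84.2852
L = r1·wrap1 + r2·wrap2 + 2·C·cosβ = 6·2.8820 + 17·3.4011 + 2·84.2852 = 243.6822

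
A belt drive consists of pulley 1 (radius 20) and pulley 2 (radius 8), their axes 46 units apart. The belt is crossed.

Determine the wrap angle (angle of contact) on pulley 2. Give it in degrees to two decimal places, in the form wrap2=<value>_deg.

crossed belt: β = asin((r1+r2)/C) = asin(28/46) = 37.4952°
wrap1 = wrap2 = π + 2β = 254.9905°

wrap2=254.99_deg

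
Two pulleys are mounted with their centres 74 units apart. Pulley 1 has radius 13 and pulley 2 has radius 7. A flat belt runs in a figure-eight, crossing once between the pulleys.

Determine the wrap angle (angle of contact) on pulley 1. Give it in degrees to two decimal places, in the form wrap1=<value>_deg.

crossed belt: β = asin((r1+r2)/C) = asin(20/74) = 15.6804°
wrap1 = wrap2 = π + 2β = 211.3607°

wrap1=211.36_deg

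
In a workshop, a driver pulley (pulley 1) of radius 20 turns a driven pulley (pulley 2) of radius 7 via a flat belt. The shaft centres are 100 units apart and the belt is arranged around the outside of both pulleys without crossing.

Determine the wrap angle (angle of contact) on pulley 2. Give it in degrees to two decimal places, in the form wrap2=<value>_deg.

wrap2=165.06_deg

open belt: β = asin((r2−r1)/C) = asin(-13/100) = -7.4696°
wrap1 = π − 2β = 194.9392°
wrap2 = π + 2β = 165.0608°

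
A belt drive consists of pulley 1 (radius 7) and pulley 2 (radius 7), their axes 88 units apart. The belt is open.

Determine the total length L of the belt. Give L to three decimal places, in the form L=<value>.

open belt: β = asin((r2−r1)/C) = asin(0/88) = 0.0000°
wrap1 = π − 2β = 180.0000°
wrap2 = π + 2β = 180.0000°
tangent length = C·cosβ = 88.0000
L = r1·wrap1 + r2·wrap2 + 2·C·cosβ = 7·3.1416 + 7·3.1416 + 2·88.0000 = 219.9823

L=219.982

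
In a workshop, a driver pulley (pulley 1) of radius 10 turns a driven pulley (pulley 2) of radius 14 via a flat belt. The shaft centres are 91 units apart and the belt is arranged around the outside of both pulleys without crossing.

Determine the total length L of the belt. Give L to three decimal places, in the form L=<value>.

open belt: β = asin((r2−r1)/C) = asin(4/91) = 2.5193°
wrap1 = π − 2β = 174.9614°
wrap2 = π + 2β = 185.0386°
tangent length = C·cosβ = 90.9120
L = r1·wrap1 + r2·wrap2 + 2·C·cosβ = 10·3.0537 + 14·3.2295 + 2·90.9120 = 257.5741

L=257.574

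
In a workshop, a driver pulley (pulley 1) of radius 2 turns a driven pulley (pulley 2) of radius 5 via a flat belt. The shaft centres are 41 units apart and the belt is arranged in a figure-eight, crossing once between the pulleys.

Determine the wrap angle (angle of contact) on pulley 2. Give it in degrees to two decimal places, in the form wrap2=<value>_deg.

crossed belt: β = asin((r1+r2)/C) = asin(7/41) = 9.8304°
wrap1 = wrap2 = π + 2β = 199.6607°

wrap2=199.66_deg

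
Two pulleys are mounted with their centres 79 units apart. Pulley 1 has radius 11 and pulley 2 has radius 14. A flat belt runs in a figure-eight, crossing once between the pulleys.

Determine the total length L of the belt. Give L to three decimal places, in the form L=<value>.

L=244.519

crossed belt: β = asin((r1+r2)/C) = asin(25/79) = 18.4487°
wrap1 = wrap2 = π + 2β = 216.8974°
tangent length = C·cosβ = 74.9400
L = (r1+r2)·wrap + 2·C·cosβ = 25·3.7856 + 2·74.9400 = 244.5193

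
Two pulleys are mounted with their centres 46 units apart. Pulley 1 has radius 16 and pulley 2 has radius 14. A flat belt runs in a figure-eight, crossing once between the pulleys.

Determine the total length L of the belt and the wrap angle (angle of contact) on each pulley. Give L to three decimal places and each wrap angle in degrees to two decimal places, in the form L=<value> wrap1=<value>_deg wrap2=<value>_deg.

crossed belt: β = asin((r1+r2)/C) = asin(30/46) = 40.7057°
wrap1 = wrap2 = π + 2β = 261.4114°
tangent length = C·cosβ = 34.8712
L = (r1+r2)·wrap + 2·C·cosβ = 30·4.5625 + 2·34.8712 = 206.6171

L=206.617 wrap1=261.41_deg wrap2=261.41_deg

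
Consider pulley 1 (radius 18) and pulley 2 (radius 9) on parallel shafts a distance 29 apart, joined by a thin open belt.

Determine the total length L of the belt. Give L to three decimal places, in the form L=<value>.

L=145.639

open belt: β = asin((r2−r1)/C) = asin(-9/29) = -18.0800°
wrap1 = π − 2β = 216.1600°
wrap2 = π + 2β = 143.8400°
tangent length = C·cosβ = 27.5681
L = r1·wrap1 + r2·wrap2 + 2·C·cosβ = 18·3.7727 + 9·2.5105 + 2·27.5681 = 145.6392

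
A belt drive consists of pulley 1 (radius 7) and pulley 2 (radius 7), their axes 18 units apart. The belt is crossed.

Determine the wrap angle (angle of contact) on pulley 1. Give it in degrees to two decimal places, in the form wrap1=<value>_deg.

wrap1=282.12_deg

crossed belt: β = asin((r1+r2)/C) = asin(14/18) = 51.0576°
wrap1 = wrap2 = π + 2β = 282.1151°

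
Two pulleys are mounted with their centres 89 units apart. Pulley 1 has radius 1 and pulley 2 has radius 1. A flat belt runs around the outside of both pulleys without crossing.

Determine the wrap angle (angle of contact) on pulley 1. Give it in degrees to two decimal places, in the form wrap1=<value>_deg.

wrap1=180.00_deg

open belt: β = asin((r2−r1)/C) = asin(0/89) = 0.0000°
wrap1 = π − 2β = 180.0000°
wrap2 = π + 2β = 180.0000°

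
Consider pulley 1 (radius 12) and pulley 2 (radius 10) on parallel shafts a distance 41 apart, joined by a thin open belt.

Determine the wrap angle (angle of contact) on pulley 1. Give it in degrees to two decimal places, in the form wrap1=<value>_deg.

open belt: β = asin((r2−r1)/C) = asin(-2/41) = -2.7960°
wrap1 = π − 2β = 185.5921°
wrap2 = π + 2β = 174.4079°

wrap1=185.59_deg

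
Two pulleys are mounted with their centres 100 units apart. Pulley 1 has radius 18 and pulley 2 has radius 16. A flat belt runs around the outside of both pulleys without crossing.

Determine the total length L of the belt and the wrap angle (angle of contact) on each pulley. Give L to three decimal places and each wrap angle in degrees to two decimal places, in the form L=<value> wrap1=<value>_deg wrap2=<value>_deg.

open belt: β = asin((r2−r1)/C) = asin(-2/100) = -1.1460°
wrap1 = π − 2β = 182.2920°
wrap2 = π + 2β = 177.7080°
tangent length = C·cosβ = 99.9800
L = r1·wrap1 + r2·wrap2 + 2·C·cosβ = 18·3.1816 + 16·3.1016 + 2·99.9800 = 306.8542

L=306.854 wrap1=182.29_deg wrap2=177.71_deg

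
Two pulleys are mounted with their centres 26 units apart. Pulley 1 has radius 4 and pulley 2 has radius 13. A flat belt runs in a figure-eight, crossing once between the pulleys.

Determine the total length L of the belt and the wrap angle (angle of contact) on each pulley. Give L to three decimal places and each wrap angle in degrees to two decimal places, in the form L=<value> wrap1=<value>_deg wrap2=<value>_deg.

L=116.982 wrap1=261.66_deg wrap2=261.66_deg

crossed belt: β = asin((r1+r2)/C) = asin(17/26) = 40.8322°
wrap1 = wrap2 = π + 2β = 261.6644°
tangent length = C·cosβ = 19.6723
L = (r1+r2)·wrap + 2·C·cosβ = 17·4.5669 + 2·19.6723 = 116.9820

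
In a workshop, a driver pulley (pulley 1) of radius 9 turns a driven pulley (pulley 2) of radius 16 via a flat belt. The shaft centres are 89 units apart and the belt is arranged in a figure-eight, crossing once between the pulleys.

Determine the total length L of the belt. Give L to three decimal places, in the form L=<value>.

crossed belt: β = asin((r1+r2)/C) = asin(25/89) = 16.3139°
wrap1 = wrap2 = π + 2β = 212.6277°
tangent length = C·cosβ = 85.4166
L = (r1+r2)·wrap + 2·C·cosβ = 25·3.7111 + 2·85.4166 = 263.6096

L=263.610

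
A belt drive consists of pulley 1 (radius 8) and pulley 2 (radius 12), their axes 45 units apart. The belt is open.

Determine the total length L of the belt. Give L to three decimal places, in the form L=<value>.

open belt: β = asin((r2−r1)/C) = asin(4/45) = 5.0997°
wrap1 = π − 2β = 169.8006°
wrap2 = π + 2β = 190.1994°
tangent length = C·cosβ = 44.8219
L = r1·wrap1 + r2·wrap2 + 2·C·cosβ = 8·2.9636 + 12·3.3196 + 2·44.8219 = 153.1876

L=153.188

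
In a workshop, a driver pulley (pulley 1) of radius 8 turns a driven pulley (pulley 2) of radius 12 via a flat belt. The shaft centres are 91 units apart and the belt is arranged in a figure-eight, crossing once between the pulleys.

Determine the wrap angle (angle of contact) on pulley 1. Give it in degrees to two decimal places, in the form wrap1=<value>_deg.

crossed belt: β = asin((r1+r2)/C) = asin(20/91) = 12.6961°
wrap1 = wrap2 = π + 2β = 205.3922°

wrap1=205.39_deg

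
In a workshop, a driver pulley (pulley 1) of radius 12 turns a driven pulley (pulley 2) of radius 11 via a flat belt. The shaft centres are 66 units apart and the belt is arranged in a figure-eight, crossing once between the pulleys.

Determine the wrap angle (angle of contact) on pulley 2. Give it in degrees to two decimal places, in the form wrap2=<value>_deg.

wrap2=220.79_deg

crossed belt: β = asin((r1+r2)/C) = asin(23/66) = 20.3947°
wrap1 = wrap2 = π + 2β = 220.7893°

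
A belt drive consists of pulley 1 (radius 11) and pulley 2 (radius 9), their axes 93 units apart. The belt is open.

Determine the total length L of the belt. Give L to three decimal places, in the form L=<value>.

open belt: β = asin((r2−r1)/C) = asin(-2/93) = -1.2323°
wrap1 = π − 2β = 182.4645°
wrap2 = π + 2β = 177.5355°
tangent length = C·cosβ = 92.9785
L = r1·wrap1 + r2·wrap2 + 2·C·cosβ = 11·3.1846 + 9·3.0986 + 2·92.9785 = 248.8749

L=248.875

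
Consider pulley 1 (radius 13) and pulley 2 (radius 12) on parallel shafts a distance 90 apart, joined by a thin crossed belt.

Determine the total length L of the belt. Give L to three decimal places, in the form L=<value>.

L=265.530

crossed belt: β = asin((r1+r2)/C) = asin(25/90) = 16.1276°
wrap1 = wrap2 = π + 2β = 212.2552°
tangent length = C·cosβ = 86.4581
L = (r1+r2)·wrap + 2·C·cosβ = 25·3.7046 + 2·86.4581 = 265.5300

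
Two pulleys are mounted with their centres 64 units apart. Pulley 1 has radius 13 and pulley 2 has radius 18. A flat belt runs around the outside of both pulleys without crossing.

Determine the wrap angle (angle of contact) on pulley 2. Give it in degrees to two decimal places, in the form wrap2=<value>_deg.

open belt: β = asin((r2−r1)/C) = asin(5/64) = 4.4808°
wrap1 = π − 2β = 171.0384°
wrap2 = π + 2β = 188.9616°

wrap2=188.96_deg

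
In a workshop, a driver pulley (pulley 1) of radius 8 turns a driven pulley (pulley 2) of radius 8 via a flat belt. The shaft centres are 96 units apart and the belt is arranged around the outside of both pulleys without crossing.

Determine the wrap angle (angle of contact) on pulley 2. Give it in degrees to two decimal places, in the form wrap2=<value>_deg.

open belt: β = asin((r2−r1)/C) = asin(0/96) = 0.0000°
wrap1 = π − 2β = 180.0000°
wrap2 = π + 2β = 180.0000°

wrap2=180.00_deg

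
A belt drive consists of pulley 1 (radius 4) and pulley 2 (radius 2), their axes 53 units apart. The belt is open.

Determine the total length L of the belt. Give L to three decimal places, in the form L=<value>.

open belt: β = asin((r2−r1)/C) = asin(-2/53) = -2.1626°
wrap1 = π − 2β = 184.3252°
wrap2 = π + 2β = 175.6748°
tangent length = C·cosβ = 52.9623
L = r1·wrap1 + r2·wrap2 + 2·C·cosβ = 4·3.2171 + 2·3.0661 + 2·52.9623 = 124.9250

L=124.925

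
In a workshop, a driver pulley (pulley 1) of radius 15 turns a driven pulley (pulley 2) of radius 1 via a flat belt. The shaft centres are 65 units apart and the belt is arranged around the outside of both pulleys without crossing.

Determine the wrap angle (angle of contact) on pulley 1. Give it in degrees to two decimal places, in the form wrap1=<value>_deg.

open belt: β = asin((r2−r1)/C) = asin(-14/65) = -12.4381°
wrap1 = π − 2β = 204.8762°
wrap2 = π + 2β = 155.1238°

wrap1=204.88_deg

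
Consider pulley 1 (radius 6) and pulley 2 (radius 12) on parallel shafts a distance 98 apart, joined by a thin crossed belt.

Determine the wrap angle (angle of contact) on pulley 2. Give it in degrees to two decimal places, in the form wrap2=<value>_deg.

wrap2=201.17_deg

crossed belt: β = asin((r1+r2)/C) = asin(18/98) = 10.5838°
wrap1 = wrap2 = π + 2β = 201.1676°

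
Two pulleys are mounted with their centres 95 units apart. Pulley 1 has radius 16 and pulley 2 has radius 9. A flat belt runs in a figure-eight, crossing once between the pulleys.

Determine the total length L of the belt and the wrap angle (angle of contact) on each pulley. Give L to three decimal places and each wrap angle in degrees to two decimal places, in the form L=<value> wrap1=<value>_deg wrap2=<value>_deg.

crossed belt: β = asin((r1+r2)/C) = asin(25/95) = 15.2575°
wrap1 = wrap2 = π + 2β = 210.5150°
tangent length = C·cosβ = 91.6515
L = (r1+r2)·wrap + 2·C·cosβ = 25·3.6742 + 2·91.6515 = 275.1575

L=275.158 wrap1=210.52_deg wrap2=210.52_deg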